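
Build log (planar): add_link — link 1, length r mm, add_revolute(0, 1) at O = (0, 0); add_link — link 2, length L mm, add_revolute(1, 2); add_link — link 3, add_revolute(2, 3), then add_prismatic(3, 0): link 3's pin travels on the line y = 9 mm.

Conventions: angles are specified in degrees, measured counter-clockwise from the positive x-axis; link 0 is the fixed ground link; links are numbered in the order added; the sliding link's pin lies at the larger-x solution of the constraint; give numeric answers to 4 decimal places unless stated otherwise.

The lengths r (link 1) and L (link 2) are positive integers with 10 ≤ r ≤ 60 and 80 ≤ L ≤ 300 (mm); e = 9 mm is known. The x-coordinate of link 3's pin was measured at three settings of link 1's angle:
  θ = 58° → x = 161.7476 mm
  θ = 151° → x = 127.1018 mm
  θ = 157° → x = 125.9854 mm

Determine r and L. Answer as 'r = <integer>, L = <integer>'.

constraint per measurement: (x − r cos θ)² + (r sin θ − e)² = L²
subtracting the θ₁ and θ₂ equations cancels the r² and L² terms:
r = (x₁² − x₂²) / (2[(x₁cos θ₁ + e sin θ₁) − (x₂cos θ₂ + e sin θ₂)]) = 25.0000 → r = 25
L² = (x₁ − r cos θ₁)² + (r sin θ₁ − e)² = 22201.0060 → L = 149.0000 → L = 149
check at θ₃=157°: x = 125.9854 (printed 125.9854) ✓

r = 25, L = 149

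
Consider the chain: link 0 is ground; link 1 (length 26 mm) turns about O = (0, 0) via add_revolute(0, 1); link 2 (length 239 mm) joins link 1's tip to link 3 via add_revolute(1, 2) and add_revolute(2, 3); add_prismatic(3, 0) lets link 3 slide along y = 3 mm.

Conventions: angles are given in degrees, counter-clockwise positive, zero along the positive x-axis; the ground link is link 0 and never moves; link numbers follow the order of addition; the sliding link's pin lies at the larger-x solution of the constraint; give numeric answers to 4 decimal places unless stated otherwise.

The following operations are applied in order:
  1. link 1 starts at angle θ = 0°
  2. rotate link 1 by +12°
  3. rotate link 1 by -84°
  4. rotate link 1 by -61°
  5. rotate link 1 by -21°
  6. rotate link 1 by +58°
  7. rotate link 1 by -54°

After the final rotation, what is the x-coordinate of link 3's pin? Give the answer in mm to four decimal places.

geometry: r = 26 mm, L = 239 mm, e = 3 mm; θ starts at 0°
rotate link 1 by +12°: θ ← 0° +12° = 12°
rotate link 1 by -84°: θ ← 12° -84° = -72°
rotate link 1 by -61°: θ ← -72° -61° = -133°
rotate link 1 by -21°: θ ← -133° -21° = -154°
rotate link 1 by +58°: θ ← -154° +58° = -96°
rotate link 1 by -54°: θ ← -96° -54° = -150°
crank pin P = (r cos θ, r sin θ) = (-22.516660, -13.000000)
h = r sin θ − e = -13.000000 − 3 = -16.000000
x = r cos θ + √(L² − h²) = -22.516660 + 238.463834 = 215.947173

215.9472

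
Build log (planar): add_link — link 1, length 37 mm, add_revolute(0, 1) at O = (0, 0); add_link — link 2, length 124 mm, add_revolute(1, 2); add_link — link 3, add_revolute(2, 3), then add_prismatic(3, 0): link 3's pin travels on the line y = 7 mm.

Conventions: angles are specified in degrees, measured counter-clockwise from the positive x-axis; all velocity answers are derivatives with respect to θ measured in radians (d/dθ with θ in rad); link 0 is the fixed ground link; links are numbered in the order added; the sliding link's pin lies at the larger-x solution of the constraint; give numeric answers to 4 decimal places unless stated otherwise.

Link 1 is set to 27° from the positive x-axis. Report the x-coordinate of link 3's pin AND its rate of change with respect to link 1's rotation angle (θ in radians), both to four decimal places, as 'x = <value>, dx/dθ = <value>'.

geometry: r = 37 mm, L = 124 mm, e = 7 mm
crank pin P = (r cos θ, r sin θ) = (32.967241, 16.797648)
h = r sin θ − e = 16.797648 − 7 = 9.797648
x = r cos θ + √(L² − h²) = 32.967241 + 123.612322 = 156.579563
dx/dθ = −r sin θ − h·r cos θ/√(L² − h²) (θ in radians; h = 9.797648) = -19.410668

x = 156.5796, dx/dθ = -19.4107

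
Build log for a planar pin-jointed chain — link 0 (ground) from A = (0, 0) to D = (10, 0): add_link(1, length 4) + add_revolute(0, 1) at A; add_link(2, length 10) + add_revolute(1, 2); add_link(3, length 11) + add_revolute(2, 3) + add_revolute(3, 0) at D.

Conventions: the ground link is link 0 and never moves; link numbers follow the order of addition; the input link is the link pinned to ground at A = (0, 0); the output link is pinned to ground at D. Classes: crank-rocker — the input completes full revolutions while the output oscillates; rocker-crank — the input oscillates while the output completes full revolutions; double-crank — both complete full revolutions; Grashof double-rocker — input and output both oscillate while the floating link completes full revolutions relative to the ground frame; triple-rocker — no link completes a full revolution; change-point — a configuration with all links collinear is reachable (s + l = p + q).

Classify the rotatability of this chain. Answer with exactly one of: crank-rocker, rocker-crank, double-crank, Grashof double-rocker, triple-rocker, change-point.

lengths: ground=10, input=4, coupler=10, output=11
sorted: s=4 (shortest), l=11 (longest), p+q=20
s + l = 15 vs p + q = 20
s + l < p + q (Grashof) with shortest = input link → crank-rocker

crank-rocker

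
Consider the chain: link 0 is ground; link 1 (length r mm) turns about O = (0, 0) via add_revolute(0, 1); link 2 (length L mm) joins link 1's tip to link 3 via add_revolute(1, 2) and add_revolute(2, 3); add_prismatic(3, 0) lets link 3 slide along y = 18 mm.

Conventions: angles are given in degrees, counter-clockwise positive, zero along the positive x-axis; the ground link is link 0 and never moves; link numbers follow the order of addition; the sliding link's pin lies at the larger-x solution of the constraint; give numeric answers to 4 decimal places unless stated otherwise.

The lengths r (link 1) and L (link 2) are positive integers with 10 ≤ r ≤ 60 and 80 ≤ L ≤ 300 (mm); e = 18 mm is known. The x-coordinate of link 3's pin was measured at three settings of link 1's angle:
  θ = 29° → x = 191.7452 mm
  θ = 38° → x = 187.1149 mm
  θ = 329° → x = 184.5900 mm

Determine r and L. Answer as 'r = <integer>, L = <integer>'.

constraint per measurement: (x − r cos θ)² + (r sin θ − e)² = L²
subtracting the θ₁ and θ₂ equations cancels the r² and L² terms:
r = (x₁² − x₂²) / (2[(x₁cos θ₁ + e sin θ₁) − (x₂cos θ₂ + e sin θ₂)]) = 49.0003 → r = 49
L² = (x₁ − r cos θ₁)² + (r sin θ₁ − e)² = 22201.0127 → L = 149.0000 → L = 149
check at θ₃=329°: x = 184.5900 (printed 184.5900) ✓

r = 49, L = 149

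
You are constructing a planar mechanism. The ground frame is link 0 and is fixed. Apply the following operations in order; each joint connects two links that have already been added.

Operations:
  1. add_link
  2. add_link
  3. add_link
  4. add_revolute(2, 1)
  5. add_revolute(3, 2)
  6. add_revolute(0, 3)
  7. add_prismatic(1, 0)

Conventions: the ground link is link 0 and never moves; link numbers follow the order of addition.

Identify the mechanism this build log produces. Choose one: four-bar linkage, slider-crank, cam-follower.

links: 4 (incl. ground); joints: 3 revolute, 1 prismatic, 0 higher (cam) pair, forming one closed loop
4 links, 3 revolutes + 1 prismatic in one loop → slider-crank

slider-crank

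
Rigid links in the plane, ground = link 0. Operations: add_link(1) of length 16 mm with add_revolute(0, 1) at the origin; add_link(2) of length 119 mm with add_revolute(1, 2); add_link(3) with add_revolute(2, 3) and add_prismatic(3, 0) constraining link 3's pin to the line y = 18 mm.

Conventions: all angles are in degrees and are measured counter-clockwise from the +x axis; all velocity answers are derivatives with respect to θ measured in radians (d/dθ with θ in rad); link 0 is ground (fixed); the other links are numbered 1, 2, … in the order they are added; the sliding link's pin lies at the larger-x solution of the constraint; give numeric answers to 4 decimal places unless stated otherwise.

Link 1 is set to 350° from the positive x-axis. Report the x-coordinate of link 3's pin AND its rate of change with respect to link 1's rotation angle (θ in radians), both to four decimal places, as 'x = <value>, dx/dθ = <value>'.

geometry: r = 16 mm, L = 119 mm, e = 18 mm
crank pin P = (r cos θ, r sin θ) = (15.756924, -2.778371)
h = r sin θ − e = -2.778371 − 18 = -20.778371
x = r cos θ + √(L² − h²) = 15.756924 + 117.171922 = 132.928846
dx/dθ = −r sin θ − h·r cos θ/√(L² − h²) (θ in radians; h = -20.778371) = 5.572583

x = 132.9288, dx/dθ = 5.5726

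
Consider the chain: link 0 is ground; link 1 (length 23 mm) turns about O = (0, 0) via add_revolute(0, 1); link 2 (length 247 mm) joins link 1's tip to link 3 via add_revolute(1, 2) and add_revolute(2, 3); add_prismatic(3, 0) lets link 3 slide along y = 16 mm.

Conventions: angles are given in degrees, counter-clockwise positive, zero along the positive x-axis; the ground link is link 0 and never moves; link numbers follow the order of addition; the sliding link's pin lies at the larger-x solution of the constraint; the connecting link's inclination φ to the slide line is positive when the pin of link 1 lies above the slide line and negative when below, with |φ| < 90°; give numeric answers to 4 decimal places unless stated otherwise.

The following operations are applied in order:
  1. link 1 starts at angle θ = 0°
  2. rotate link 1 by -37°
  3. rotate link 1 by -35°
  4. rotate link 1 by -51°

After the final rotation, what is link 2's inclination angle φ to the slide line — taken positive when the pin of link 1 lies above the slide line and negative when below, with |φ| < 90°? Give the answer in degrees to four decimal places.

geometry: r = 23 mm, L = 247 mm, e = 16 mm; θ starts at 0°
rotate link 1 by -37°: θ ← 0° -37° = -37°
rotate link 1 by -35°: θ ← -37° -35° = -72°
rotate link 1 by -51°: θ ← -72° -51° = -123°
h = r sin θ − e = -19.289423 − 16 = -35.289423
sin φ = h / L = -35.289423 / 247 = -0.14287216
φ = arcsin(-0.14287216) = -8.214080°

-8.2141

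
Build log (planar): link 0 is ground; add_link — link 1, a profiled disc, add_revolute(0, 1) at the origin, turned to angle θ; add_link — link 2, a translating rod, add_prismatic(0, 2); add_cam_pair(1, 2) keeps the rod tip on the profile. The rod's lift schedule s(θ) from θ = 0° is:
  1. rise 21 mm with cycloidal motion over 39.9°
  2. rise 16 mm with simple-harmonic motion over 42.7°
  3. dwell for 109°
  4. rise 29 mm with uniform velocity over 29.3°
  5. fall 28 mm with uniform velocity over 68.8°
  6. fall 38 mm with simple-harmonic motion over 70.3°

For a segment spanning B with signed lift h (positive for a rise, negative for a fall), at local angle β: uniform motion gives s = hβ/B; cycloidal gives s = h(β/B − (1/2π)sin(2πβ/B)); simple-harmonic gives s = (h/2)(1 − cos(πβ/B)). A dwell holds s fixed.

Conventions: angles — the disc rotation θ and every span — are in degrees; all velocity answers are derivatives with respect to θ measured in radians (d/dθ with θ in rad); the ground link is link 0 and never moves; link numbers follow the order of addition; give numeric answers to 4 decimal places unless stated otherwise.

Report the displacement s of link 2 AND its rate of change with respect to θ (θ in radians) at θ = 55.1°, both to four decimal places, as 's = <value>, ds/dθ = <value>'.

seg 1 [0°–39.9°] cycloidal, h=21: full span → s += 21 → s = 21.0000
seg 2 [39.9°–82.6°] simple-harmonic, h=16: θ=55.1° here. β=15.2, B=42.7. 16/2·(1 − cos(π·0.3560)) = 4.5024 → s = 25.5024
velocity in seg [39.9°–82.6°] (simple-harmonic), θ in radians: β = 15.2° = 0.2653 rad, B = 42.7° = 0.7453 rad; ds/dθ = (πh/(2B)) sin(πβ/B) = (π·16/(2·0.7453)) sin(π·0.3560) = 30.329929 mm/rad

s = 25.5024, ds/dθ = 30.3299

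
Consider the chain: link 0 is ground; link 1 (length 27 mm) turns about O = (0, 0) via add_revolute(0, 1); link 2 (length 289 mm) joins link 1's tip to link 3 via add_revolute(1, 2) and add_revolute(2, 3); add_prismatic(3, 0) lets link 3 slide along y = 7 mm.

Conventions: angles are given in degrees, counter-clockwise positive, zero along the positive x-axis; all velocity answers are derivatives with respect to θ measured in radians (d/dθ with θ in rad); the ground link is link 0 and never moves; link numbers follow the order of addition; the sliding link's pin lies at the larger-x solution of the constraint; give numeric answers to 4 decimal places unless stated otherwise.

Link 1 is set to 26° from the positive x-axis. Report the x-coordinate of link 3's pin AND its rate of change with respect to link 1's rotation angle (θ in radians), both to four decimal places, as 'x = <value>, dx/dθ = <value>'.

geometry: r = 27 mm, L = 289 mm, e = 7 mm
crank pin P = (r cos θ, r sin θ) = (24.267439, 11.836021)
h = r sin θ − e = 11.836021 − 7 = 4.836021
x = r cos θ + √(L² − h²) = 24.267439 + 288.959535 = 313.226974
dx/dθ = −r sin θ − h·r cos θ/√(L² − h²) (θ in radians; h = 4.836021) = -12.242160

x = 313.2270, dx/dθ = -12.2422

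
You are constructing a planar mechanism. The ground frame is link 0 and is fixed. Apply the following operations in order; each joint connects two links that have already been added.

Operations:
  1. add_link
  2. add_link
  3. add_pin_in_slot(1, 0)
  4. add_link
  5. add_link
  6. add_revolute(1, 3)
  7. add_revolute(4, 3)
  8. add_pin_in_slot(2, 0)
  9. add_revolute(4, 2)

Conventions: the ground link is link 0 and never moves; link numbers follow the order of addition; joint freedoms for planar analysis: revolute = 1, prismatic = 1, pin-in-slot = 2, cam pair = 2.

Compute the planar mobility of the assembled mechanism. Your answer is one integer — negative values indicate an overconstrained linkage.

ground; <1,0,0>
#1 <2,0,0>
#2 <3,0,0>
PS:1↔0 J2 <3,0,1>
#3 <4,0,1>
#4 <5,0,1>
R:1↔3 J1 <5,1,1>
R:4↔3 J1 <5,2,1>
PS:2↔0 J2 <5,2,2>
R:4↔2 J1 <5,3,2>
3×4 − 2×3 − 1×2 = 4

M = 4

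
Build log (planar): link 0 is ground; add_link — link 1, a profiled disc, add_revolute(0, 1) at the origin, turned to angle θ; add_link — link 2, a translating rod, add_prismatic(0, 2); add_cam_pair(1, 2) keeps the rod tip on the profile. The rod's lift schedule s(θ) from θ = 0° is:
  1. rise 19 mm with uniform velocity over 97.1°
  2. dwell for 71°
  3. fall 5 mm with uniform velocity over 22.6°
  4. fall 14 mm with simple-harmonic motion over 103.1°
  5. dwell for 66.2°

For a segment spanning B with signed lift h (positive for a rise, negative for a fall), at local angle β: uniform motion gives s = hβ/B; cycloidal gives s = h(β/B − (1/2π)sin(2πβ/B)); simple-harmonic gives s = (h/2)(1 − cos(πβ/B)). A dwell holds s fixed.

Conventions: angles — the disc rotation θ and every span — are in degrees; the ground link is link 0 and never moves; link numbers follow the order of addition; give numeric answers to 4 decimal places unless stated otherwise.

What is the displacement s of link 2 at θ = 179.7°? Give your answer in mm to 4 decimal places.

seg 1 [0°–97.1°] uniform, h=19: full span → s += 19 → s = 19.0000
seg 2 [97.1°–168.1°] dwell: s stays 19.0000
seg 3 [168.1°–190.7°] uniform, h=-5: θ=179.7° here. β=11.6, B=22.6. -5·11.6/22.6 = -2.5664 → s = 16.4336

16.4336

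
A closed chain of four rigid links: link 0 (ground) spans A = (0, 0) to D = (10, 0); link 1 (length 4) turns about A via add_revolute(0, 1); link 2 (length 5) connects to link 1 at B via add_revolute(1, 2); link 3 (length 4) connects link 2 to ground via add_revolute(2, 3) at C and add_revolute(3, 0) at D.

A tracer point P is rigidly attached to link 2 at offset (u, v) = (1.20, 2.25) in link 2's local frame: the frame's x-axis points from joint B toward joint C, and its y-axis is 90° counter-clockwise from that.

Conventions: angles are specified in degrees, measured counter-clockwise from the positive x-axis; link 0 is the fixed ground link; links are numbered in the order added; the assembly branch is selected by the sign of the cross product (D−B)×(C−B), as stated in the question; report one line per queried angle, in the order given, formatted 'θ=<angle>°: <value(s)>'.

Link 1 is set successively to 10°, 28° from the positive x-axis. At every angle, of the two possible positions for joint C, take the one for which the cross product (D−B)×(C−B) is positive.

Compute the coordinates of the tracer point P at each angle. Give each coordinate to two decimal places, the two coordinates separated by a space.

A=(0,0), D=(10.00,0)
θ=10°: B = A + 4.00·(cos10°, sin10°) = (3.9392, 0.6946)
θ=10°: |BD| = 6.1004
θ=10°: circle(B,5.00) ∩ circle(D,4.00): a=3.7879, h=3.2637
θ=10°:   candidates: C₊=(8.0741,3.5058) cross=19.910; C₋=(7.3309,-2.9792) cross=-19.910
θ=10°:   branch + wants cross > 0 → take C=(8.0741,3.5058) (cross=19.910)
θ=10°: ex = (C−B)/|BC| = (0.8270,0.5622); ey = (-0.5622,0.8270)
θ=10°: P = B + 1.20·ex + 2.25·ey = (3.6665,3.2300)
θ=28°: B = A + 4.00·(cos28°, sin28°) = (3.5318, 1.8779)
θ=28°: |BD| = 6.7353
θ=28°: circle(B,5.00) ∩ circle(D,4.00): a=4.0358, h=2.9517
θ=28°:   candidates: C₊=(8.2305,3.5873) cross=19.881; C₋=(6.5846,-2.0820) cross=-19.881
θ=28°:   branch + wants cross > 0 → take C=(8.2305,3.5873) (cross=19.881)
θ=28°: ex = (C−B)/|BC| = (0.9397,0.3419); ey = (-0.3419,0.9397)
θ=28°: P = B + 1.20·ex + 2.25·ey = (3.8902,4.4026)

θ=10°: 3.67 3.23
θ=28°: 3.89 4.40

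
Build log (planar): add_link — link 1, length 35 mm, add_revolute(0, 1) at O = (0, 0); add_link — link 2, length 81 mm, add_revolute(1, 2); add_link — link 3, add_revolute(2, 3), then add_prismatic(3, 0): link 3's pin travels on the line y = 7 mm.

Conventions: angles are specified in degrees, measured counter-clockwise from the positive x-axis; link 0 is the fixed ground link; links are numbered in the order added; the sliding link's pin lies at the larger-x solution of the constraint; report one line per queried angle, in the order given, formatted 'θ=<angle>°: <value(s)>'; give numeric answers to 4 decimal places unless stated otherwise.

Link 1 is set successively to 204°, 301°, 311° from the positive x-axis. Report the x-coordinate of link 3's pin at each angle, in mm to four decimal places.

geometry: r = 35 mm, L = 81 mm, e = 7 mm
θ=204°: crank pin P = (r cos θ, r sin θ) = (-31.974091, -14.235783)
θ=204°: h = r sin θ − e = -14.235783 − 7 = -21.235783
θ=204°: x = r cos θ + √(L² − h²) = -31.974091 + 78.166755 = 46.192664
θ=301°: crank pin P = (r cos θ, r sin θ) = (18.026333, -30.000856)
θ=301°: h = r sin θ − e = -30.000856 − 7 = -37.000856
θ=301°: x = r cos θ + √(L² − h²) = 18.026333 + 72.055095 = 90.081427
θ=311°: crank pin P = (r cos θ, r sin θ) = (22.962066, -26.414835)
θ=311°: h = r sin θ − e = -26.414835 − 7 = -33.414835
θ=311°: x = r cos θ + √(L² − h²) = 22.962066 + 73.786508 = 96.748574

θ=204°: 46.1927
θ=301°: 90.0814
θ=311°: 96.7486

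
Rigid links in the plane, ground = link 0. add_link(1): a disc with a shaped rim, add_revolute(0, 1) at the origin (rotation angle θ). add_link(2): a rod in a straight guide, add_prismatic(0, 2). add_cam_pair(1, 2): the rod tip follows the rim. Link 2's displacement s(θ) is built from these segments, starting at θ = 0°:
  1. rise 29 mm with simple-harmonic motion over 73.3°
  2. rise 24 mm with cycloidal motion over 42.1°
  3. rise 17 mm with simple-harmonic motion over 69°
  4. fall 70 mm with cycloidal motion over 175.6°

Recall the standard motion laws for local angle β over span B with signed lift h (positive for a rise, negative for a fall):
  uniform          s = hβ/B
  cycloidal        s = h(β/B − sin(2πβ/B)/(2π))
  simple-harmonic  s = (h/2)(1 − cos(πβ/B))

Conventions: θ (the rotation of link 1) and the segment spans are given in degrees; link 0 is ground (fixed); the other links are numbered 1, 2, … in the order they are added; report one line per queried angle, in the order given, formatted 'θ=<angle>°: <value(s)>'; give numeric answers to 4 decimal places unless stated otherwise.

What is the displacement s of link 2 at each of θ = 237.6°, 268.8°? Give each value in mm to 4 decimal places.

segment 1 (0° to 73.3°, simple-harmonic, h = 29) is passed completely: s = 0.0000 + (29) = 29.0000
segment 2 (73.3° to 115.4°, cycloidal, h = 24) is passed completely: s = 29.0000 + (24) = 53.0000
segment 3 (115.4° to 184.4°, simple-harmonic, h = 17) is passed completely: s = 53.0000 + (17) = 70.0000
θ = 237.6° falls in segment 4 (184.4° to 360°, cycloidal, h = -70): β = 237.6 − 184.4 = 53.2°, B = 175.6°; Δs = -70·(0.3030 − sin(2π·0.3030)/(2π)) = -10.6776; s = 70.0000 − 10.6776 = 59.3224
θ = 268.8° falls in segment 4 (184.4° to 360°, cycloidal, h = -70): β = 268.8 − 184.4 = 84.4°, B = 175.6°; Δs = -70·(0.4806 − sin(2π·0.4806)/(2π)) = -32.2926; s = 70.0000 − 32.2926 = 37.7074

θ=237.6°: 59.3224
θ=268.8°: 37.7074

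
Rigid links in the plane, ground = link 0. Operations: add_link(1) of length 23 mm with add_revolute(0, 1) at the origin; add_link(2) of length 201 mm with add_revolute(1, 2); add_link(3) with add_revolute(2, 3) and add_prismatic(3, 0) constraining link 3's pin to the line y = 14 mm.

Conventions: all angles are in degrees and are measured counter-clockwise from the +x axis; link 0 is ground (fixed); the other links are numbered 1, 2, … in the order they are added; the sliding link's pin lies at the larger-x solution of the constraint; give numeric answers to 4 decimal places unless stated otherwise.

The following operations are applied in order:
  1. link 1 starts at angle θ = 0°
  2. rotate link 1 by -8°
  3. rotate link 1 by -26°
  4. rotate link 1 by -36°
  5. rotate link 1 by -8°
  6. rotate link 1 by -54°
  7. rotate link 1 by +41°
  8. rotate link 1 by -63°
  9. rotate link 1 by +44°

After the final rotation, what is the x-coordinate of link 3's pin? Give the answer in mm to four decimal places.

geometry: r = 23 mm, L = 201 mm, e = 14 mm; θ starts at 0°
rotate link 1 by -8°: θ ← 0° -8° = -8°
rotate link 1 by -26°: θ ← -8° -26° = -34°
rotate link 1 by -36°: θ ← -34° -36° = -70°
rotate link 1 by -8°: θ ← -70° -8° = -78°
rotate link 1 by -54°: θ ← -78° -54° = -132°
rotate link 1 by +41°: θ ← -132° +41° = -91°
rotate link 1 by -63°: θ ← -91° -63° = -154°
rotate link 1 by +44°: θ ← -154° +44° = -110°
crank pin P = (r cos θ, r sin θ) = (-7.866463, -21.612930)
h = r sin θ − e = -21.612930 − 14 = -35.612930
x = r cos θ + √(L² − h²) = -7.866463 + 197.819916 = 189.953453

189.9535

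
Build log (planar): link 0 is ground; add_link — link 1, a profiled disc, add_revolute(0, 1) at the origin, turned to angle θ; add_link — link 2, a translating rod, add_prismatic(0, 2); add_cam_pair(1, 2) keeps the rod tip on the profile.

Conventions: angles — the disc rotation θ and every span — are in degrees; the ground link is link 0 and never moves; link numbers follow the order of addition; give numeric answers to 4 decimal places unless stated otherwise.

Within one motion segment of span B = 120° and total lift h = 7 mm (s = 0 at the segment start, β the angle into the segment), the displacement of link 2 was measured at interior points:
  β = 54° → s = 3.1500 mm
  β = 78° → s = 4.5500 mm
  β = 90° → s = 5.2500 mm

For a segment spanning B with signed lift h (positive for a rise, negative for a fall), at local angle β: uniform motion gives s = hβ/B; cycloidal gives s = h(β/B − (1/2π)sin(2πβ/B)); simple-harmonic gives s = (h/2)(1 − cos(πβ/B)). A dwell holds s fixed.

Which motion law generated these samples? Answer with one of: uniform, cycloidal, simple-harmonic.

candidates at β/B = r: uniform s = h·r (linear in β); cycloidal s = h·(r − sin(2πr)/(2π)); simple-harmonic s = (h/2)(1 − cos(πr))
β=54°: printed 3.1500 | uniform 3.1500, cycloidal 2.8057, simple-harmonic 2.9525
β=78°: printed 4.5500 | uniform 4.5500, cycloidal 5.4513, simple-harmonic 5.0890
β=90°: printed 5.2500 | uniform 5.2500, cycloidal 6.3641, simple-harmonic 5.9749
only one law matches every sample → uniform

uniform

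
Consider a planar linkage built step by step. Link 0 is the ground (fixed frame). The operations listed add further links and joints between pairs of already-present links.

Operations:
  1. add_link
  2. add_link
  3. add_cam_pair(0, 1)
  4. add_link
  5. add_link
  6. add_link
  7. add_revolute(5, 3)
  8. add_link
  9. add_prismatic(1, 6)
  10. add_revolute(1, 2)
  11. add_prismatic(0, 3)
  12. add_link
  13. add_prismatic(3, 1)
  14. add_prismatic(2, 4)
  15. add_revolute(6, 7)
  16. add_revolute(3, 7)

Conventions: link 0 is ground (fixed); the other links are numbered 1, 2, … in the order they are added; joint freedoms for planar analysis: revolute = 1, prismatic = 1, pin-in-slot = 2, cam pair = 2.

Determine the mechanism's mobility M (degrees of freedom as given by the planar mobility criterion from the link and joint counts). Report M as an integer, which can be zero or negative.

L=1 J1=0 J2=0
add link → L=2 J1=0 J2=0
add link → L=3 J1=0 J2=0
C@0,1 dof=2 J2 → L=3 J1=0 J2=1
add link → L=4 J1=0 J2=1
add link → L=5 J1=0 J2=1
add link → L=6 J1=0 J2=1
R@5,3 dof=1 J1 → L=6 J1=1 J2=1
add link → L=7 J1=1 J2=1
P@1,6 dof=1 J1 → L=7 J1=2 J2=1
R@1,2 dof=1 J1 → L=7 J1=3 J2=1
P@0,3 dof=1 J1 → L=7 J1=4 J2=1
add link → L=8 J1=4 J2=1
P@3,1 dof=1 J1 → L=8 J1=5 J2=1
P@2,4 dof=1 J1 → L=8 J1=6 J2=1
R@6,7 dof=1 J1 → L=8 J1=7 J2=1
R@3,7 dof=1 J1 → L=8 J1=8 J2=1
M=3(L−1)−2J1−J2=3·7−2·8−1=4

M = 4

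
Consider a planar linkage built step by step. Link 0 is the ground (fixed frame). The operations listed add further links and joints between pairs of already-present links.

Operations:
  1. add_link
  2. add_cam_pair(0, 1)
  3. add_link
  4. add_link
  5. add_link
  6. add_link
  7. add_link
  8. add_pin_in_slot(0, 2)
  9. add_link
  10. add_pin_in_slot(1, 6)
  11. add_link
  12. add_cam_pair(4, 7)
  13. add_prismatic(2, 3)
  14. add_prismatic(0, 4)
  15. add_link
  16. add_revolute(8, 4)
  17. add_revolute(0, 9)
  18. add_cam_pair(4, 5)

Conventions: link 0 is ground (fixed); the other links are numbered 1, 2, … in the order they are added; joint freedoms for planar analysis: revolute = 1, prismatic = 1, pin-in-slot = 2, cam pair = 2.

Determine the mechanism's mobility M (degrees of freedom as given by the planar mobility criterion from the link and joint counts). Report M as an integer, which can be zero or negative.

(L,J1,J2)=(1,0,0); link0 fixed
link1: (2,0,0)
C 0-1 [J2]: (2,0,1)
link2: (3,0,1)
link3: (4,0,1)
link4: (5,0,1)
link5: (6,0,1)
link6: (7,0,1)
PS 0-2 [J2]: (7,0,2)
link7: (8,0,2)
PS 1-6 [J2]: (8,0,3)
link8: (9,0,3)
C 4-7 [J2]: (9,0,4)
P 2-3 [J1]: (9,1,4)
P 0-4 [J1]: (9,2,4)
link9: (10,2,4)
R 8-4 [J1]: (10,3,4)
R 0-9 [J1]: (10,4,4)
C 4-5 [J2]: (10,4,5)
Grübler: 3·9 − 2·4 − 5 = 14

M = 14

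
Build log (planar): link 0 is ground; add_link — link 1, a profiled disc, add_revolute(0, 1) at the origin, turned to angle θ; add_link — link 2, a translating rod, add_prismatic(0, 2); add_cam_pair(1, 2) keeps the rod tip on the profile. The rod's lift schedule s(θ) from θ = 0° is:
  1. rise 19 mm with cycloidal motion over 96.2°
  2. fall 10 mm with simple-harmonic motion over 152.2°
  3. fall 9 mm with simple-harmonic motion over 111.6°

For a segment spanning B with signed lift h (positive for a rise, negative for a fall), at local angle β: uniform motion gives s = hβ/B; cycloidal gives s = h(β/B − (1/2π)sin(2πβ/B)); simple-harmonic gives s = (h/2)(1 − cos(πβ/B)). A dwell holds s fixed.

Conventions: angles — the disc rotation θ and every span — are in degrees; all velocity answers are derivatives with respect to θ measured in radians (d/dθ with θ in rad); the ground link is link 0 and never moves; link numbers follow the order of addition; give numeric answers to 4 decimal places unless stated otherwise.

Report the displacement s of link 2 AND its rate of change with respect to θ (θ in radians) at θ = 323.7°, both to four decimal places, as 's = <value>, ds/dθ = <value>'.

seg 1 [0°–96.2°] cycloidal, h=19: full span → s += 19 → s = 19.0000
seg 2 [96.2°–248.4°] simple-harmonic, h=-10: full span → s += -10 → s = 9.0000
seg 3 [248.4°–360°] simple-harmonic, h=-9: θ=323.7° here. β=75.3, B=111.6. -9/2·(1 − cos(π·0.6747)) = -6.8480 → s = 2.1520
velocity in seg [248.4°–360°] (simple-harmonic), θ in radians: β = 75.3° = 1.3142 rad, B = 111.6° = 1.9478 rad; ds/dθ = (πh/(2B)) sin(πβ/B) = (π·(-9)/(2·1.9478)) sin(π·0.6747) = -6.191718 mm/rad

s = 2.1520, ds/dθ = -6.1917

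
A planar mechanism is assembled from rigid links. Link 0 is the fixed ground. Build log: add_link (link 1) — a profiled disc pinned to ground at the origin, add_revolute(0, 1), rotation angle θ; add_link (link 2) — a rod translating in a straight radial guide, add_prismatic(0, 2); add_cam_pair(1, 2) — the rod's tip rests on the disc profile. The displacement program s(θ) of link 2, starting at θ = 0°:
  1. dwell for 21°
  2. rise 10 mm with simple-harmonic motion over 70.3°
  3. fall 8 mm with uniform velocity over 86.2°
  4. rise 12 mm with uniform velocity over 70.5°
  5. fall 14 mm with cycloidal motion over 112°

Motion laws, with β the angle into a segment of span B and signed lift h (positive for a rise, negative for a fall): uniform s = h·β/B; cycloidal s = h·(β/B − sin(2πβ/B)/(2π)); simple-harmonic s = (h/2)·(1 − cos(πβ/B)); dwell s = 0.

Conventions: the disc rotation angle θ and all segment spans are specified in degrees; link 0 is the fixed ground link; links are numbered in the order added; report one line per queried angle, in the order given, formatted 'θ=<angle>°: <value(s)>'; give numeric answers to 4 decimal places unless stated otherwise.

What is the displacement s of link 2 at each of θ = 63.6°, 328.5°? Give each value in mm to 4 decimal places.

seg 1 [0°–21°] dwell: s stays 0.0000
seg 2 [21°–91.3°] simple-harmonic, h=10: θ=63.6° here. β=42.6, B=70.3. 10/2·(1 − cos(π·0.6060)) = 6.6341 → s = 6.6341
seg 2 [21°–91.3°] simple-harmonic, h=10: full span → s += 10 → s = 10.0000
seg 3 [91.3°–177.5°] uniform, h=-8: full span → s += -8 → s = 2.0000
seg 4 [177.5°–248°] uniform, h=12: full span → s += 12 → s = 14.0000
seg 5 [248°–360°] cycloidal, h=-14: θ=328.5° here. β=80.5, B=112. -14·(0.7188 − sin(2π·0.7188)/(2π)) = -12.2479 → s = 1.7521

θ=63.6°: 6.6341
θ=328.5°: 1.7521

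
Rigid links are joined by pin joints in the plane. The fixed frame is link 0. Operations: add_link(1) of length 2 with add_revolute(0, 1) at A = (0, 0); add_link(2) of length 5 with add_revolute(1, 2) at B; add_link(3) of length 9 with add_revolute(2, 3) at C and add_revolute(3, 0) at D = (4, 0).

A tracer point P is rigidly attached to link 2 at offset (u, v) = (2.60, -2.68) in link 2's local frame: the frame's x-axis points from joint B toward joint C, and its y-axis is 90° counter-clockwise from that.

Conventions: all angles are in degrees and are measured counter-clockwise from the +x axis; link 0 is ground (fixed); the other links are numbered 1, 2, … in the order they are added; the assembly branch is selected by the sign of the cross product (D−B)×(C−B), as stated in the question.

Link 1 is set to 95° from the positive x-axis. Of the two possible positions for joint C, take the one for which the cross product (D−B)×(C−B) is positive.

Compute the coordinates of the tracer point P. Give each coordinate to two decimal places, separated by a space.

A=(0,0), D=(4.00,0)
B = A + 2.00·(cos95°, sin95°) = (-0.1743, 1.9924)
|BD| = 4.6254
circle(B,5.00) ∩ circle(D,9.00): a=-3.7408, h=3.3176
  candidates: C₊=(-2.1212,6.5978) cross=15.345; C₋=(-4.9793,0.6097) cross=-15.345
  branch + wants cross > 0 → take C=(-2.1212,6.5978) (cross=15.345)
ex = (C−B)/|BC| = (-0.3894,0.9211); ey = (-0.9211,-0.3894)
P = B + 2.60·ex + -2.68·ey = (1.2818,5.4307)

1.28 5.43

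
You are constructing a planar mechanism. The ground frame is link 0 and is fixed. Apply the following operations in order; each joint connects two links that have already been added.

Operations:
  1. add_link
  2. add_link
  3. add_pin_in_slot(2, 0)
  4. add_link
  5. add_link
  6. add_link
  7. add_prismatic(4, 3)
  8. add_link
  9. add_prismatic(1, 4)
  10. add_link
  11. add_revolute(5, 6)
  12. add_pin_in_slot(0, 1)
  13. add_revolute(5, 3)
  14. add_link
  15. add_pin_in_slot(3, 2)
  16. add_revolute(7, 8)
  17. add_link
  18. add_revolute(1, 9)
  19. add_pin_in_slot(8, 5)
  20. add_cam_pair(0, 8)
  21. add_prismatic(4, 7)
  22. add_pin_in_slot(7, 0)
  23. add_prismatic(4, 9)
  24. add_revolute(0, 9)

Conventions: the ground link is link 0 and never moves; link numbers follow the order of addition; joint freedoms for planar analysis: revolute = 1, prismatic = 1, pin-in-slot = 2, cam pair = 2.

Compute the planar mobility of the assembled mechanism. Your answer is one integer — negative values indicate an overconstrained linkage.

(L,J1,J2)=(1,0,0); link0 fixed
link1: (2,0,0)
link2: (3,0,0)
PS 2-0 [J2]: (3,0,1)
link3: (4,0,1)
link4: (5,0,1)
link5: (6,0,1)
P 4-3 [J1]: (6,1,1)
link6: (7,1,1)
P 1-4 [J1]: (7,2,1)
link7: (8,2,1)
R 5-6 [J1]: (8,3,1)
PS 0-1 [J2]: (8,3,2)
R 5-3 [J1]: (8,4,2)
link8: (9,4,2)
PS 3-2 [J2]: (9,4,3)
R 7-8 [J1]: (9,5,3)
link9: (10,5,3)
R 1-9 [J1]: (10,6,3)
PS 8-5 [J2]: (10,6,4)
C 0-8 [J2]: (10,6,5)
P 4-7 [J1]: (10,7,5)
PS 7-0 [J2]: (10,7,6)
P 4-9 [J1]: (10,8,6)
R 0-9 [J1]: (10,9,6)
Grübler: 3·9 − 2·9 − 6 = 3

M = 3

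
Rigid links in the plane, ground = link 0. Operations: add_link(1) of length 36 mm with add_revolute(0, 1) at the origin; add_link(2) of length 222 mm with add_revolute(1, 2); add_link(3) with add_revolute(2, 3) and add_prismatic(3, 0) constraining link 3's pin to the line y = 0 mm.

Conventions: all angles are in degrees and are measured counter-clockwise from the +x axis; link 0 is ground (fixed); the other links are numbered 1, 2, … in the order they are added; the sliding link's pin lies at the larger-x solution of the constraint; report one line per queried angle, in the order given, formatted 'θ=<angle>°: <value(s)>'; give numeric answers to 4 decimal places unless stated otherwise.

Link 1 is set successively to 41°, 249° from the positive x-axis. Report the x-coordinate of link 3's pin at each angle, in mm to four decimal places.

geometry: r = 36 mm, L = 222 mm, e = 0 mm
θ=41°: crank pin P = (r cos θ, r sin θ) = (27.169545, 23.618125)
θ=41°: h = r sin θ − e = 23.618125 − 0 = 23.618125
θ=41°: x = r cos θ + √(L² − h²) = 27.169545 + 220.740083 = 247.909628
θ=249°: crank pin P = (r cos θ, r sin θ) = (-12.901246, -33.608895)
θ=249°: h = r sin θ − e = -33.608895 − 0 = -33.608895
θ=249°: x = r cos θ + √(L² − h²) = -12.901246 + 219.441204 = 206.539958

θ=41°: 247.9096
θ=249°: 206.5400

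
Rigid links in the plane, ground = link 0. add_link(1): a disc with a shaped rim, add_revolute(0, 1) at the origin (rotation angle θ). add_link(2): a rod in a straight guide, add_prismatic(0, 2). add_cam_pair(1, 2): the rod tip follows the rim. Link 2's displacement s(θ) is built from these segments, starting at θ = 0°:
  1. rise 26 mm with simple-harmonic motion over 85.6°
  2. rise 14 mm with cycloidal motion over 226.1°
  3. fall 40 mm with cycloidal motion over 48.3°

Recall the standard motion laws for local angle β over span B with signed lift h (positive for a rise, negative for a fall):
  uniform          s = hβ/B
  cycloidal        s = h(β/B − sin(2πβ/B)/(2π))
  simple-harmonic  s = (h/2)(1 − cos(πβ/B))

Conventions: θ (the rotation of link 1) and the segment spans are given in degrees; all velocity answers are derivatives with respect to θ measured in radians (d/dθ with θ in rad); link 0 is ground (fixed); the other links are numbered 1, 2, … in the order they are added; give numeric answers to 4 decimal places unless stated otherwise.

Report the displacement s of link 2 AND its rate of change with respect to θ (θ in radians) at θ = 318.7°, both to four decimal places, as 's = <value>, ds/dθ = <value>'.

segment 1 (0° to 85.6°, simple-harmonic, h = 26) is passed completely: s = 0.0000 + (26) = 26.0000
segment 2 (85.6° to 311.7°, cycloidal, h = 14) is passed completely: s = 26.0000 + (14) = 40.0000
θ = 318.7° falls in segment 3 (311.7° to 360°, cycloidal, h = -40): β = 318.7 − 311.7 = 7°, B = 48.3°; Δs = -40·(0.1449 − sin(2π·0.1449)/(2π)) = -0.7686; s = 40.0000 − 0.7686 = 39.2314
velocity in seg [311.7°–360°] (cycloidal), θ in radians: β = 7° = 0.1222 rad, B = 48.3° = 0.8430 rad; ds/dθ = (h/B)(1 − cos(2πβ/B)) = ((-40)/0.8430)(1 − cos(2π·0.1449)) = -18.350462 mm/rad

s = 39.2314, ds/dθ = -18.3505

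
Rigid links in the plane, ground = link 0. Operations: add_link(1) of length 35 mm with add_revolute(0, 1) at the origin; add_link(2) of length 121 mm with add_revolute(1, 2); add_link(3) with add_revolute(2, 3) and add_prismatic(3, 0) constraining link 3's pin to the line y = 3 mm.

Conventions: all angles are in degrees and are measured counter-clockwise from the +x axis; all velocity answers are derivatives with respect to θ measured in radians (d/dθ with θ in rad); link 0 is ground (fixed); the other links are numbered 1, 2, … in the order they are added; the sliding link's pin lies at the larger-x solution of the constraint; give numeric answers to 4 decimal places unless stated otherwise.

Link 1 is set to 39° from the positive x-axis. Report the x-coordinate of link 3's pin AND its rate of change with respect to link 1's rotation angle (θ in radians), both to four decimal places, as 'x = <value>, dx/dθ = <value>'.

geometry: r = 35 mm, L = 121 mm, e = 3 mm
crank pin P = (r cos θ, r sin θ) = (27.200109, 22.026214)
h = r sin θ − e = 22.026214 − 3 = 19.026214
x = r cos θ + √(L² − h²) = 27.200109 + 119.494783 = 146.694892
dx/dθ = −r sin θ − h·r cos θ/√(L² − h²) (θ in radians; h = 19.026214) = -26.357073

x = 146.6949, dx/dθ = -26.3571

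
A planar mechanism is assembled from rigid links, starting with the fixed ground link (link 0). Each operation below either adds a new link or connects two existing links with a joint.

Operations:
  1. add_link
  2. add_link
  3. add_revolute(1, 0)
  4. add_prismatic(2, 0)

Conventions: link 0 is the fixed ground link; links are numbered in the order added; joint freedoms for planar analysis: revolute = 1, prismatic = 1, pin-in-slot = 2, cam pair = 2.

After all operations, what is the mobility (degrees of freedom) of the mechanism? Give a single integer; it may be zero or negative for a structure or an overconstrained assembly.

ground; <1,0,0>
#1 <2,0,0>
#2 <3,0,0>
R:1↔0 J1 <3,1,0>
P:2↔0 J1 <3,2,0>
3×2 − 2×2 − 1×0 = 2

M = 2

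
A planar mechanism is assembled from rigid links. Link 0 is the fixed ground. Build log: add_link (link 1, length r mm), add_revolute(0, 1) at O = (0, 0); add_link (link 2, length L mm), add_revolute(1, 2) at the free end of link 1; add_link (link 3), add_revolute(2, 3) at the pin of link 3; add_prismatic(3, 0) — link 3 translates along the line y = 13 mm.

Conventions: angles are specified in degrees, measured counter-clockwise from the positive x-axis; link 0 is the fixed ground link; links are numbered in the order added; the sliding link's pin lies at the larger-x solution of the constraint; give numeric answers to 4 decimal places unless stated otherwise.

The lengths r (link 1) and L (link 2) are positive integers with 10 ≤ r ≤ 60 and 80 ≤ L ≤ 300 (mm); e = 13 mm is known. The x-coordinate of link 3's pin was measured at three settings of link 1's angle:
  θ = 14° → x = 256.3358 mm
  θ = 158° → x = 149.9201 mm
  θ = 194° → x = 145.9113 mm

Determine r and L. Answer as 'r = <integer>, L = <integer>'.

constraint per measurement: (x − r cos θ)² + (r sin θ − e)² = L²
subtracting the θ₁ and θ₂ equations cancels the r² and L² terms:
r = (x₁² − x₂²) / (2[(x₁cos θ₁ + e sin θ₁) − (x₂cos θ₂ + e sin θ₂)]) = 56.0000 → r = 56
L² = (x₁ − r cos θ₁)² + (r sin θ₁ − e)² = 40803.9926 → L = 202.0000 → L = 202
check at θ₃=194°: x = 145.9113 (printed 145.9113) ✓

r = 56, L = 202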